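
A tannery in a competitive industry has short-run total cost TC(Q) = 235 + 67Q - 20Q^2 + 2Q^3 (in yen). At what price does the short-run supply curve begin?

The shutdown price is the minimum of AVC. VC = 67Q - 20Q^2 + 2Q^3, so AVC = 67 - 20Q + 2Q^2.
At the minimum of AVC, MC = AVC. MC = 67 - 40Q + 6Q^2; setting MC = AVC gives 4Q^2 - 20Q = 0, so Q = 5. min AVC = 17.
The firm shuts down for any P below ¥17.

¥17 per unit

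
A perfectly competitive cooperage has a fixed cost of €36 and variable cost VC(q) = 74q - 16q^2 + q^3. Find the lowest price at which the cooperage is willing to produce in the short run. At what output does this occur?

Short-run supply begins at min AVC. From VC = 74q - 16q^2 + q^3, AVC = 74 - 16q + q^2.
At the minimum of AVC, MC = AVC. MC = 74 - 32q + 3q^2; setting MC = AVC gives 2q^2 - 16q = 0, so q = 8. min AVC = 10.
The firm shuts down for any P below €10.

€10 per unit, at q = 8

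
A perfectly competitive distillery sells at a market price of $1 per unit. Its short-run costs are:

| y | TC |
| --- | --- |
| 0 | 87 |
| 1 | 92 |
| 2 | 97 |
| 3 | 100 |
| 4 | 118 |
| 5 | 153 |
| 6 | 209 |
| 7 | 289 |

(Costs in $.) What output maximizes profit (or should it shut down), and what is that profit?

y = 0 (shut down); profit = -$87

Tabulate TR − TC: y=0: -87; y=1: -91; y=2: -95; y=3: -97; y=4: -114; y=5: -148; y=6: -203; y=7: -282.
Profit is highest at y = 0. Equivalently, the lowest AVC in the table is 13/3 ≈ $4.33 at y = 3, and P = $1 falls below it — price never covers variable cost, so the firm shuts down and loses only its fixed cost.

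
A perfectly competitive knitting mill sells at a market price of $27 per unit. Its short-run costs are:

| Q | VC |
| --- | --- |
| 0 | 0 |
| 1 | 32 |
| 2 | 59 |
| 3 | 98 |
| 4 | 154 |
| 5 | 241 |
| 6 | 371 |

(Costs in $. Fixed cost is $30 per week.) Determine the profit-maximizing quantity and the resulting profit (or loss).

Profit at each row (π = 27Q − TC): Q=0: -30; Q=1: -35; Q=2: -35; Q=3: -47; Q=4: -76; Q=5: -136; Q=6: -239.
Profit is highest at Q = 0. Equivalently, the lowest AVC in the table is 59/2 ≈ $29.50 at Q = 2, and P = $27 falls below it — price never covers variable cost, so the firm shuts down and loses only its fixed cost.

Q = 0 (shut down); profit = -$30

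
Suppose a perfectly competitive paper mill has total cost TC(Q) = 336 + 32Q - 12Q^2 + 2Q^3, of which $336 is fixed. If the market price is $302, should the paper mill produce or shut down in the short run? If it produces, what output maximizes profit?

Strip out fixed cost: VC = 32Q - 12Q^2 + 2Q^3. Then AVC = 32 - 12Q + 2Q^2 and MC = 32 - 24Q + 6Q^2.
AVC is minimized where dAVC/dQ = -12 + 4Q = 0, at Q = 3; min AVC = 32 - 12·3 + 2·3^2 = $14.
Since P = $302 ≥ min AVC = $14, price covers variable cost and the firm should produce.
Set P = MC: 302 = 32 - 24Q + 6Q^2 → -270 - 24Q + 6Q^2 = 0. The roots are Q = -5 and Q = 9; the profit-maximizing output is on the rising part of MC, so Q* = 9.
Check: AVC at Q = 9 is $86 ≤ P, so revenue covers variable cost.
Profit = P·Q − TC = 302·9 − 1110 = $1608.

Produce at Q = 9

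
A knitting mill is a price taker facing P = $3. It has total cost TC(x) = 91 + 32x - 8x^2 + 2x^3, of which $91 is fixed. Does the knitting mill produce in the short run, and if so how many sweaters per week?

Strip out fixed cost: VC = 32x - 8x^2 + 2x^3. Then AVC = 32 - 8x + 2x^2 and MC = 32 - 16x + 6x^2.
AVC hits its minimum where MC = AVC, at x = 2, giving min AVC = 32 - 8·2 + 2·2^2 = $24.
P = $3 lies below min AVC = $24; no output level covers variable cost.
The firm minimizes its loss by shutting down and losing only its fixed cost of $91.

Shut down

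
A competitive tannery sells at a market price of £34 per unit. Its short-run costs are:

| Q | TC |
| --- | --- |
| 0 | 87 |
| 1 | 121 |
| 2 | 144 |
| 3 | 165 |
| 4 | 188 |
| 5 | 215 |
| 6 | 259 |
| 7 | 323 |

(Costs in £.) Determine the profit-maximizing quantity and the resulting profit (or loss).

Profit at each row (π = 34Q − TC): Q=0: -87; Q=1: -87; Q=2: -76; Q=3: -63; Q=4: -52; Q=5: -45; Q=6: -55; Q=7: -85.
Profit is maximized at Q = 5. AVC there is 128/5 = £25.60 ≤ P, so producing beats shutting down (which would give -£87).

Q = 5; profit = -£45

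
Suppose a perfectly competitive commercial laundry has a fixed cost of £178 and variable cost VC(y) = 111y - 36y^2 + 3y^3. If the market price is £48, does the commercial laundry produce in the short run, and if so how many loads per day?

From TC, MC = TC'(y) = 111 - 72y + 9y^2 and AVC = VC/y = 111 - 36y + 3y^2.
The AVC parabola has its vertex at y = 36/6 = 6, where AVC = 111 - 36·6 + 3·6^2 = £3.
Since P = £48 ≥ min AVC = £3, price covers variable cost and the firm should produce.
Set P = MC: 48 = 111 - 72y + 9y^2 → 63 - 72y + 9y^2 = 0. The roots are y = 1 and y = 7; the profit-maximizing output is on the rising part of MC, so y* = 7.
Check: AVC at y = 7 is £6 ≤ P, so revenue covers variable cost.
Profit = P·y − TC = 48·7 − 220 = £116.

Produce at y = 7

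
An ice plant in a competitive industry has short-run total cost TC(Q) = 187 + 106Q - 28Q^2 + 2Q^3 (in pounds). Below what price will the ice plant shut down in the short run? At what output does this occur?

£8 per unit, at Q = 7

The firm shuts down when price falls below the minimum of average variable cost. AVC = VC/Q = 106 - 28Q + 2Q^2.
At the minimum of AVC, MC = AVC. MC = 106 - 56Q + 6Q^2; setting MC = AVC gives 4Q^2 - 28Q = 0, so Q = 7. min AVC = 8.
For P < £8 the firm produces nothing.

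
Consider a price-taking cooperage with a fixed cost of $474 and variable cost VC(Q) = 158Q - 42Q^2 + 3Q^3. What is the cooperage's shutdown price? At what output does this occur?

$11 per unit, at Q = 7

Short-run supply begins at min AVC. From VC = 158Q - 42Q^2 + 3Q^3, AVC = 158 - 42Q + 3Q^2.
dAVC/dQ = -42 + 6Q = 0 gives Q = 7. min AVC = 158 - 42·7 + 3·7^2 = 11.
So the shutdown price is $11.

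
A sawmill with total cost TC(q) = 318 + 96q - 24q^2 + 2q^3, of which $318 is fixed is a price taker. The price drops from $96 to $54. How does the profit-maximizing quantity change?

MC = 96 - 48q + 6q^2; the shutdown threshold is min AVC = $24 (at q = 6).
At P = $96 ≥ min AVC, set P = MC on the rising branch: q = 8.
At P = $54 ≥ min AVC, set P = MC: q = 7. The firm stays open but cuts output.

Output falls from 8 to 7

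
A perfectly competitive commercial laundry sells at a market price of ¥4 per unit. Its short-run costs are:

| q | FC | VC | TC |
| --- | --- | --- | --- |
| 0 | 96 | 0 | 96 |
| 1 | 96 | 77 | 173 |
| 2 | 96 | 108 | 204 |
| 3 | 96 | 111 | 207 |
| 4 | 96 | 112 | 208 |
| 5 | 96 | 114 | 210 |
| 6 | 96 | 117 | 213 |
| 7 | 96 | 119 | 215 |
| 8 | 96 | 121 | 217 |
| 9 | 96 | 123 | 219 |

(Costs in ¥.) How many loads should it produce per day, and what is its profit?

q = 0 (shut down); profit = -¥96

Tabulate TR − TC: q=0: -96; q=1: -169; q=2: -196; q=3: -195; q=4: -192; q=5: -190; q=6: -189; q=7: -187; q=8: -185; q=9: -183.
Profit is highest at q = 0. Equivalently, the lowest AVC in the table is 123/9 ≈ ¥13.67 at q = 9, and P = ¥4 falls below it — price never covers variable cost, so the firm shuts down and loses only its fixed cost.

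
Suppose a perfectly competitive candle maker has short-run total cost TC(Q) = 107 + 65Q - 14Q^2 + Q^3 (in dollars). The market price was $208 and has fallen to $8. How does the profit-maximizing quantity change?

AVC = 65 - 14Q + Q^2, minimized at Q = 7 where min AVC = $16. MC = 65 - 28Q + 3Q^2.
With P = $208 above the shutdown price, P = MC gives Q = 13.
At P = $8 < min AVC = $16, price no longer covers variable cost at any output, so the firm shuts down: Q = 0.

Output falls from 13 to 0 (the firm shuts down)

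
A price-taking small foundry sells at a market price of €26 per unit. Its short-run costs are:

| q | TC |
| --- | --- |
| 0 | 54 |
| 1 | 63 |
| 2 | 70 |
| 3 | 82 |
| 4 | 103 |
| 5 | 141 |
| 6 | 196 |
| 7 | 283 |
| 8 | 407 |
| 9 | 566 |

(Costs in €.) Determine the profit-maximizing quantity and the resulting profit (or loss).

Compute π = P·q − TC at each output: q=0: -54; q=1: -37; q=2: -18; q=3: -4; q=4: 1; q=5: -11; q=6: -40; q=7: -101; q=8: -199; q=9: -332.
Profit is maximized at q = 4. AVC there is 49/4 = €12.25 ≤ P, so producing beats shutting down (which would give -€54).

q = 4; profit = €1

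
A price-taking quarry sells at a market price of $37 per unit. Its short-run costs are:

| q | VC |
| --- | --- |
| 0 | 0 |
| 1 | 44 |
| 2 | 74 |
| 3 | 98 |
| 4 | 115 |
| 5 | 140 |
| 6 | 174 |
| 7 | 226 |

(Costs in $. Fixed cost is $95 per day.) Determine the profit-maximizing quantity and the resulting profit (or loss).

Compute π = P·q − TC at each output: q=0: -95; q=1: -102; q=2: -95; q=3: -82; q=4: -62; q=5: -50; q=6: -47; q=7: -62.
Profit is maximized at q = 6. AVC there is 174/6 = $29 ≤ P, so producing beats shutting down (which would give -$95).

q = 6; profit = -$47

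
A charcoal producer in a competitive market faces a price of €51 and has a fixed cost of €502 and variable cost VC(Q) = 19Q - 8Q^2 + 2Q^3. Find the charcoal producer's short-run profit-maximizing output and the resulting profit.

Profit = -€374 at Q = 4

AVC = 19 - 8Q + 2Q^2; min AVC = €11 at Q = 2. Since P = €51 ≥ min AVC, the firm produces.
MC = 19 - 16Q + 6Q^2. Setting P = MC and taking the root on the rising branch gives Q* = 4.
TR = 51·4 = 204. TC = 502 + 76 = 578. Profit = 204 − 578 = -€374.
Shutting down would mean losing the fixed cost of €502, so operating at a loss of €374 is better by €128.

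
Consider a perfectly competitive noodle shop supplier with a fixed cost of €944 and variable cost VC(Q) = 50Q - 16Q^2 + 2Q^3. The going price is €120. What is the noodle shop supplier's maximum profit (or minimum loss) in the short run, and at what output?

Profit = -€356 at Q = 7

AVC = 50 - 16Q + 2Q^2 has its minimum €18 at Q = 4; price €120 clears that bar, so the firm operates.
MC = 50 - 32Q + 6Q^2. Setting P = MC and taking the root on the rising branch gives Q* = 7.
TR = 120·7 = 840. TC = 944 + 252 = 1196. Profit = 840 − 1196 = -€356.
Shutting down would mean losing the fixed cost of €944, so operating at a loss of €356 is better by €588.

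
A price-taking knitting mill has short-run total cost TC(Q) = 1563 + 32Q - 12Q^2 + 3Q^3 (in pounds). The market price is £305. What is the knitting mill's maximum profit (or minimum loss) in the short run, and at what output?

Profit = -£93 at Q = 7

AVC = 32 - 12Q + 3Q^2; min AVC = £20 at Q = 2. Since P = £305 ≥ min AVC, the firm produces.
MC = 32 - 24Q + 9Q^2. Setting P = MC and taking the root on the rising branch gives Q* = 7.
TR = 305·7 = 2135. TC = 1563 + 665 = 2228. Profit = 2135 − 2228 = -£93.
That loss of £93 beats the £1563 the firm would lose by shutting down; producing recovers £1470 of fixed cost.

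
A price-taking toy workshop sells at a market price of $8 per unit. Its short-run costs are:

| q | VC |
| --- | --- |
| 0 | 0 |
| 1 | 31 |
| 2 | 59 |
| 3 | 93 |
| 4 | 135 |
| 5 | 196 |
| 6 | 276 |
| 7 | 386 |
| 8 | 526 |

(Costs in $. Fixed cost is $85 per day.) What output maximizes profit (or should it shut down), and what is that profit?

q = 0 (shut down); profit = -$85

Compute π = P·q − TC at each output: q=0: -85; q=1: -108; q=2: -128; q=3: -154; q=4: -188; q=5: -241; q=6: -313; q=7: -415; q=8: -547.
Profit is highest at q = 0. Equivalently, the lowest AVC in the table is 59/2 ≈ $29.50 at q = 2, and P = $8 falls below it — price never covers variable cost, so the firm shuts down and loses only its fixed cost.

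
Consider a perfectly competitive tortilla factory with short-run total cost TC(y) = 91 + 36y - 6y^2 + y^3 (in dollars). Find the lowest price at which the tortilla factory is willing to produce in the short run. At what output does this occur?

The firm shuts down when price falls below the minimum of average variable cost. AVC = VC/y = 36 - 6y + y^2.
At the minimum of AVC, MC = AVC. MC = 36 - 12y + 3y^2; setting MC = AVC gives 2y^2 - 6y = 0, so y = 3. min AVC = 27.
For P < $27 the firm produces nothing.

$27 per unit, at y = 3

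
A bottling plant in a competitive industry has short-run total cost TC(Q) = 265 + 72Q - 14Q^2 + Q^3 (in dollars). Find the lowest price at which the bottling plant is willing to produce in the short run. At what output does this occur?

The shutdown price is the minimum of AVC. VC = 72Q - 14Q^2 + Q^3, so AVC = 72 - 14Q + Q^2.
dAVC/dQ = -14 + 2Q = 0 gives Q = 7. min AVC = 72 - 14·7 + 7^2 = 23.
The firm shuts down for any P below $23.

$23 per unit, at Q = 7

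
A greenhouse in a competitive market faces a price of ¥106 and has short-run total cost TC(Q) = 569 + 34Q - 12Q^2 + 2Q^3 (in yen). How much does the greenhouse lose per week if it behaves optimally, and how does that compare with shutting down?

AVC = 34 - 12Q + 2Q^2; min AVC = ¥16 at Q = 3. Since P = ¥106 ≥ min AVC, the firm produces.
With MC = 34 - 24Q + 6Q^2, P = MC on the upward-sloping part at Q* = 6.
TR = 106·6 = 636. TC = 569 + 204 = 773. Profit = 636 − 773 = -¥137.
By producing, the firm covers all variable cost plus ¥432 of fixed cost; shutting down would lose the full ¥569.

Profit = -¥137 at Q = 6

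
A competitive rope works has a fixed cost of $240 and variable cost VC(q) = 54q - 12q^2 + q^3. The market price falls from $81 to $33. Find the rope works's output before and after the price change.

MC = 54 - 24q + 3q^2; the shutdown threshold is min AVC = $18 (at q = 6).
With P = $81 above the shutdown price, P = MC gives q = 9.
At P = $33 ≥ min AVC, set P = MC: q = 7. The firm stays open but cuts output.

Output falls from 9 to 7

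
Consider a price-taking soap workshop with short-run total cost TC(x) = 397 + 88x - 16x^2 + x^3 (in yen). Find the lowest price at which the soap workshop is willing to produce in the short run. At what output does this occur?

Short-run supply begins at min AVC. From VC = 88x - 16x^2 + x^3, AVC = 88 - 16x + x^2.
At the minimum of AVC, MC = AVC. MC = 88 - 32x + 3x^2; setting MC = AVC gives 2x^2 - 16x = 0, so x = 8. min AVC = 24.
So the shutdown price is ¥24.

¥24 per unit, at x = 8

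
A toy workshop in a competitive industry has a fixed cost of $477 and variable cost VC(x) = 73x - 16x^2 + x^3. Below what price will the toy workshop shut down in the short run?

$9 per unit

The shutdown price is the minimum of AVC. VC = 73x - 16x^2 + x^3, so AVC = 73 - 16x + x^2.
At the minimum of AVC, MC = AVC. MC = 73 - 32x + 3x^2; setting MC = AVC gives 2x^2 - 16x = 0, so x = 8. min AVC = 9.
For P < $9 the firm produces nothing.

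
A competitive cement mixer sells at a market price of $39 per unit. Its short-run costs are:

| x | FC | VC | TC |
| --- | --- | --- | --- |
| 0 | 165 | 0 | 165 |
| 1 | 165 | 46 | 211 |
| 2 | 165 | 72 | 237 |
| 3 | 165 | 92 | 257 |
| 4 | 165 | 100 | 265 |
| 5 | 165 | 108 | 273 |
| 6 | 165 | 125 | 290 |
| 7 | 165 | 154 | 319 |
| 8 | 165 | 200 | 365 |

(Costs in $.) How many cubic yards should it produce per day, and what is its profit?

x = 7; profit = -$46

Compute π = P·x − TC at each output: x=0: -165; x=1: -172; x=2: -159; x=3: -140; x=4: -109; x=5: -78; x=6: -56; x=7: -46; x=8: -53.
Profit is maximized at x = 7. AVC there is 154/7 = $22 ≤ P, so producing beats shutting down (which would give -$165).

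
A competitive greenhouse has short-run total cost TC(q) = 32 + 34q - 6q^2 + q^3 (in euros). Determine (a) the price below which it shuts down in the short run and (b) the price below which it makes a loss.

Shutdown price = €25; break-even price = €34

AVC = 34 - 6q + q^2; minimized at q = 3, giving min AVC = €25. That is the shutdown price.
ATC = 32/q + 34 - 6q + q^2. Setting dATC/dq = −32/q^2 − 6 + 2q = 0 gives q = 4 (since 2·4^3 − 6·4^2 = 32).
min ATC = 32/4 + 34 − 6·4 + 4^2 = €34. That is the break-even price.
Between these two prices the firm operates at a loss; above €34 it earns a profit.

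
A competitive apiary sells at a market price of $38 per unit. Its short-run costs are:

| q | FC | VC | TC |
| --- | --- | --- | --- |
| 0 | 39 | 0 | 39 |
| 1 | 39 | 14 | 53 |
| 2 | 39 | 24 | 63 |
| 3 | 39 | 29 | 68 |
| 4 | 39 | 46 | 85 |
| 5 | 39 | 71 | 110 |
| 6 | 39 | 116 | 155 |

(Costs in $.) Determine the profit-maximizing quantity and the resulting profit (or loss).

Profit at each row (π = 38q − TC): q=0: -39; q=1: -15; q=2: 13; q=3: 46; q=4: 67; q=5: 80; q=6: 73.
Profit is maximized at q = 5. AVC there is 71/5 = $14.20 ≤ P, so producing beats shutting down (which would give -$39).

q = 5; profit = $80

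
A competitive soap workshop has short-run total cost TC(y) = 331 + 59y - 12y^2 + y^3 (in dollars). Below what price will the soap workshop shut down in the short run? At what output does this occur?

$23 per unit, at y = 6

Short-run supply begins at min AVC. From VC = 59y - 12y^2 + y^3, AVC = 59 - 12y + y^2.
dAVC/dy = -12 + 2y = 0 gives y = 6. min AVC = 59 - 12·6 + 6^2 = 23.
So the shutdown price is $23.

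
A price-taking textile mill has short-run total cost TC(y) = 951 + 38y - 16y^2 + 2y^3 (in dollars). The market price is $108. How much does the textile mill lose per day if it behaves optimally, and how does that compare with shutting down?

Profit = -$363 at y = 7

AVC = 38 - 16y + 2y^2; min AVC = $6 at y = 4. Since P = $108 ≥ min AVC, the firm produces.
MC = 38 - 32y + 6y^2. Setting P = MC and taking the root on the rising branch gives y* = 7.
TR = 108·7 = 756. TC = 951 + 168 = 1119. Profit = 756 − 1119 = -$363.
Shutting down would mean losing the fixed cost of $951, so operating at a loss of $363 is better by $588.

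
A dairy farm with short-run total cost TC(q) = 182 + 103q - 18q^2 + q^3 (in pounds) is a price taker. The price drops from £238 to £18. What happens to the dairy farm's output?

AVC = 103 - 18q + q^2, minimized at q = 9 where min AVC = £22. MC = 103 - 36q + 3q^2.
With P = £238 above the shutdown price, P = MC gives q = 15.
At P = £18 < min AVC = £22, price no longer covers variable cost at any output, so the firm shuts down: q = 0.

Output falls from 15 to 0 (the firm shuts down)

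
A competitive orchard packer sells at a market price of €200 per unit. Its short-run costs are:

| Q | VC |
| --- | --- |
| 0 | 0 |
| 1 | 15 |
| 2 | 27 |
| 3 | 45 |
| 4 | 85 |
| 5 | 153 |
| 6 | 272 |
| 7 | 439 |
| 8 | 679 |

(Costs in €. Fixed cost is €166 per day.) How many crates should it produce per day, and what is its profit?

Q = 7; profit = €795

Profit at each row (π = 200Q − TC): Q=0: -166; Q=1: 19; Q=2: 207; Q=3: 389; Q=4: 549; Q=5: 681; Q=6: 762; Q=7: 795; Q=8: 755.
Profit is maximized at Q = 7. AVC there is 439/7 = €62.71 ≤ P, so producing beats shutting down (which would give -€166).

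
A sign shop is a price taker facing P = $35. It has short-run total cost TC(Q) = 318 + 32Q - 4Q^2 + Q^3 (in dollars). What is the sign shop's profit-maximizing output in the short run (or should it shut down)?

Produce at Q = 3

From TC, MC = TC'(Q) = 32 - 8Q + 3Q^2 and AVC = VC/Q = 32 - 4Q + Q^2.
AVC hits its minimum where MC = AVC, at Q = 2, giving min AVC = 32 - 4·2 + 2^2 = $28.
Since P = $35 ≥ min AVC = $28, price covers variable cost and the firm should produce.
Set P = MC: 35 = 32 - 8Q + 3Q^2 → -3 - 8Q + 3Q^2 = 0. The roots are Q = -1/3 and Q = 3; the profit-maximizing output is on the rising part of MC, so Q* = 3.
Check: AVC at Q = 3 is $29 ≤ P, so revenue covers variable cost.
Profit = P·Q − TC = 35·3 − 405 = -$300, a loss, but smaller than the $318 fixed cost the firm would lose by shutting down.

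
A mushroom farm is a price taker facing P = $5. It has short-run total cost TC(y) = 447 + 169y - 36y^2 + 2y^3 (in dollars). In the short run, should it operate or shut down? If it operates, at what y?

Variable cost is VC = 169y - 36y^2 + 2y^3, so AVC = VC/y = 169 - 36y + 2y^2 and MC = dTC/dy = 169 - 72y + 6y^2.
AVC is minimized where dAVC/dy = -36 + 4y = 0, at y = 9; min AVC = 169 - 36·9 + 2·9^2 = $7.
P = $5 lies below min AVC = $7; no output level covers variable cost.
Shutting down limits the loss to fixed cost, $447.

Shut down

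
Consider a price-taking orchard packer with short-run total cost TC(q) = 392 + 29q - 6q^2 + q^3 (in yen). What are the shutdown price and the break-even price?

Shutdown price = min AVC. AVC = 29 - 6q + q^2, with vertex at q = 3 and minimum ¥20.
ATC = 392/q + 29 - 6q + q^2. Setting dATC/dq = −392/q^2 − 6 + 2q = 0 gives q = 7 (since 2·7^3 − 6·7^2 = 392).
min ATC = 392/7 + 29 − 6·7 + 7^2 = ¥92. That is the break-even price.
Between these two prices the firm operates at a loss; above ¥92 it earns a profit.

Shutdown price = ¥20; break-even price = ¥92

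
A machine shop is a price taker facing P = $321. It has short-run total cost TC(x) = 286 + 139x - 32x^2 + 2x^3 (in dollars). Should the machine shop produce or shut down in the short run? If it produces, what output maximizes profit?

Produce at x = 13

From TC, MC = TC'(x) = 139 - 64x + 6x^2 and AVC = VC/x = 139 - 32x + 2x^2.
AVC is minimized where dAVC/dx = -32 + 4x = 0, at x = 8; min AVC = 139 - 32·8 + 2·8^2 = $11.
P = $321 exceeds min AVC = $11, so the firm stays open.
Solving P = MC: -182 - 64x + 6x^2 = 0 ⇒ x = -7/3 or 13. On the upward-sloping branch, x* = 13.
Check: AVC at x = 13 is $61 ≤ P, so revenue covers variable cost.
Profit = P·x − TC = 321·13 − 1079 = $3094.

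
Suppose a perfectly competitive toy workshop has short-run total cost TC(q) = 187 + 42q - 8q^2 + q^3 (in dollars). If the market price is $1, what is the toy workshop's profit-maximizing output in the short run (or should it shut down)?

Shut down

Variable cost is VC = 42q - 8q^2 + q^3, so AVC = VC/q = 42 - 8q + q^2 and MC = dTC/dq = 42 - 16q + 3q^2.
AVC is minimized where dAVC/dq = -8 + 2q = 0, at q = 4; min AVC = 42 - 8·4 + 4^2 = $26.
With P < min AVC ($1 < $26), every unit sold adds to the loss.
The firm minimizes its loss by shutting down and losing only its fixed cost of $187.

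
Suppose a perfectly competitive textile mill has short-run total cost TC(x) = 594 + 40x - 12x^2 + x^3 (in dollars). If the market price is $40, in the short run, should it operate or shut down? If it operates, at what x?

Variable cost is VC = 40x - 12x^2 + x^3, so AVC = VC/x = 40 - 12x + x^2 and MC = dTC/dx = 40 - 24x + 3x^2.
AVC hits its minimum where MC = AVC, at x = 6, giving min AVC = 40 - 12·6 + 6^2 = $4.
Since P = $40 ≥ min AVC = $4, price covers variable cost and the firm should produce.
P = MC gives -24x + 3x^2 = 0, with roots 0 and 8. Take the larger (rising MC): x* = 8.
Check: AVC at x = 8 is $8 ≤ P, so revenue covers variable cost.
Profit = P·x − TC = 40·8 − 658 = -$338, a loss, but smaller than the $594 fixed cost the firm would lose by shutting down.

Produce at x = 8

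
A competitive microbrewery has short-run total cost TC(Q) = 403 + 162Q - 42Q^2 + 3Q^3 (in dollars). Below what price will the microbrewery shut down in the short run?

$15 per unit

The firm shuts down when price falls below the minimum of average variable cost. AVC = VC/Q = 162 - 42Q + 3Q^2.
At the minimum of AVC, MC = AVC. MC = 162 - 84Q + 9Q^2; setting MC = AVC gives 6Q^2 - 42Q = 0, so Q = 7. min AVC = 15.
The firm shuts down for any P below $15.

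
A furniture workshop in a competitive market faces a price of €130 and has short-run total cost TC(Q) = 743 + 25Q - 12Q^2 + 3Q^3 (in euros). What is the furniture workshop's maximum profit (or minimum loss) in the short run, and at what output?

Profit = -€293 at Q = 5

AVC = 25 - 12Q + 3Q^2 has its minimum €13 at Q = 2; price €130 clears that bar, so the firm operates.
MC = 25 - 24Q + 9Q^2. Setting P = MC and taking the root on the rising branch gives Q* = 5.
TR = 130·5 = 650. TC = 743 + 200 = 943. Profit = 650 − 943 = -€293.
By producing, the firm covers all variable cost plus €450 of fixed cost; shutting down would lose the full €743.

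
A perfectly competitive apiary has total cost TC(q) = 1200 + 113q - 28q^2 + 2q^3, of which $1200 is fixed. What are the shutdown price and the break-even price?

AVC = 113 - 28q + 2q^2; minimized at q = 7, giving min AVC = $15. That is the shutdown price.
ATC = 1200/q + 113 - 28q + 2q^2. Setting dATC/dq = −1200/q^2 − 28 + 4q = 0 gives q = 10 (since 4·10^3 − 28·10^2 = 1200).
min ATC = 1200/10 + 113 − 28·10 + 2·10^2 = $153. That is the break-even price.
For $15 ≤ P < $153 the firm produces at a loss; below $15 it shuts down.

Shutdown price = $15; break-even price = $153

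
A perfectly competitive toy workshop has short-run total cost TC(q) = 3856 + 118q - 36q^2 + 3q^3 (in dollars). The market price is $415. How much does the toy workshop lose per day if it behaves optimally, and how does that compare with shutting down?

AVC = 118 - 36q + 3q^2; min AVC = $10 at q = 6. Since P = $415 ≥ min AVC, the firm produces.
With MC = 118 - 72q + 9q^2, P = MC on the upward-sloping part at q* = 11.
TR = 415·11 = 4565. TC = 3856 + 935 = 4791. Profit = 4565 − 4791 = -$226.
By producing, the firm covers all variable cost plus $3630 of fixed cost; shutting down would lose the full $3856.

Profit = -$226 at q = 11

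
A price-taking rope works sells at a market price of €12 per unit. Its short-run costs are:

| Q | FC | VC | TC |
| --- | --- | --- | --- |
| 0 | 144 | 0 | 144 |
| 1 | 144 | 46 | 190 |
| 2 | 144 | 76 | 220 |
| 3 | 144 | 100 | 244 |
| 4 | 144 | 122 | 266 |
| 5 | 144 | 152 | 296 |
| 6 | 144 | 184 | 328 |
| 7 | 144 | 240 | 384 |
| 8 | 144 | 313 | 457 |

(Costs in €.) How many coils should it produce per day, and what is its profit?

Tabulate TR − TC: Q=0: -144; Q=1: -178; Q=2: -196; Q=3: -208; Q=4: -218; Q=5: -236; Q=6: -256; Q=7: -300; Q=8: -361.
Profit is highest at Q = 0. Equivalently, the lowest AVC in the table is 152/5 ≈ €30.40 at Q = 5, and P = €12 falls below it — price never covers variable cost, so the firm shuts down and loses only its fixed cost.

Q = 0 (shut down); profit = -€144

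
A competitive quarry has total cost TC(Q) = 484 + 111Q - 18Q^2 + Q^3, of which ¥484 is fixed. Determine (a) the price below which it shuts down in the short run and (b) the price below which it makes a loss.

AVC = 111 - 18Q + Q^2; minimized at Q = 9, giving min AVC = ¥30. That is the shutdown price.
ATC = 484/Q + 111 - 18Q + Q^2. Setting dATC/dQ = −484/Q^2 − 18 + 2Q = 0 gives Q = 11 (since 2·11^3 − 18·11^2 = 484).
min ATC = 484/11 + 111 − 18·11 + 11^2 = ¥78. That is the break-even price.
Between these two prices the firm operates at a loss; above ¥78 it earns a profit.

Shutdown price = ¥30; break-even price = ¥78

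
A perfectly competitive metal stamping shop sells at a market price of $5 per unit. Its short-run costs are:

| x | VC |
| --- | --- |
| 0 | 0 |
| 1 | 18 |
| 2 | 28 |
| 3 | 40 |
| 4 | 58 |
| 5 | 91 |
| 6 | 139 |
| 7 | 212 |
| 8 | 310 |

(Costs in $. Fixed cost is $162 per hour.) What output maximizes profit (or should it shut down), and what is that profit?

Tabulate TR − TC: x=0: -162; x=1: -175; x=2: -180; x=3: -187; x=4: -200; x=5: -228; x=6: -271; x=7: -339; x=8: -432.
Profit is highest at x = 0. Equivalently, the lowest AVC in the table is 40/3 ≈ $13.33 at x = 3, and P = $5 falls below it — price never covers variable cost, so the firm shuts down and loses only its fixed cost.

x = 0 (shut down); profit = -$162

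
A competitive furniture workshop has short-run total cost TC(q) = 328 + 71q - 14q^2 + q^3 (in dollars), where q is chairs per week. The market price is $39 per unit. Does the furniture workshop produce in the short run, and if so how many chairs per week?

Strip out fixed cost: VC = 71q - 14q^2 + q^3. Then AVC = 71 - 14q + q^2 and MC = 71 - 28q + 3q^2.
AVC is minimized where dAVC/dq = -14 + 2q = 0, at q = 7; min AVC = 71 - 14·7 + 7^2 = $22.
Since P = $39 ≥ min AVC = $22, price covers variable cost and the firm should produce.
Set P = MC: 39 = 71 - 28q + 3q^2 → 32 - 28q + 3q^2 = 0. The roots are q = 4/3 and q = 8; the profit-maximizing output is on the rising part of MC, so q* = 8.
Check: AVC at q = 8 is $23 ≤ P, so revenue covers variable cost.
Profit = P·q − TC = 39·8 − 512 = -$200, a loss, but smaller than the $328 fixed cost the firm would lose by shutting down.

Produce at q = 8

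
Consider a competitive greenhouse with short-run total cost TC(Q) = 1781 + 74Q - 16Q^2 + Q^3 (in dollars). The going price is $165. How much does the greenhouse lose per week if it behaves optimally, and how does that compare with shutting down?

Profit = -$91 at Q = 13

AVC = 74 - 16Q + Q^2 has its minimum $10 at Q = 8; price $165 clears that bar, so the firm operates.
MC = 74 - 32Q + 3Q^2. Setting P = MC and taking the root on the rising branch gives Q* = 13.
TR = 165·13 = 2145. TC = 1781 + 455 = 2236. Profit = 2145 − 2236 = -$91.
Shutting down would mean losing the fixed cost of $1781, so operating at a loss of $91 is better by $1690.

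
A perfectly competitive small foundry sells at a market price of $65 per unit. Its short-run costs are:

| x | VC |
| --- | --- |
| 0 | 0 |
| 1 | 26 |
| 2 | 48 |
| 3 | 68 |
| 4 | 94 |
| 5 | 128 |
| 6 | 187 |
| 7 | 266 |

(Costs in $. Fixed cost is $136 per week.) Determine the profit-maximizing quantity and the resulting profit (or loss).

x = 6; profit = $67

Profit at each row (π = 65x − TC): x=0: -136; x=1: -97; x=2: -54; x=3: -9; x=4: 30; x=5: 61; x=6: 67; x=7: 53.
Profit is maximized at x = 6. AVC there is 187/6 = $31.17 ≤ P, so producing beats shutting down (which would give -$136).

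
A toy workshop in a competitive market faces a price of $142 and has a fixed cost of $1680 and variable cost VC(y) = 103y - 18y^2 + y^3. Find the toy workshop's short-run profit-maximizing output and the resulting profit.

AVC = 103 - 18y + y^2 has its minimum $22 at y = 9; price $142 clears that bar, so the firm operates.
MC = 103 - 36y + 3y^2. Setting P = MC and taking the root on the rising branch gives y* = 13.
TR = 142·13 = 1846. TC = 1680 + 494 = 2174. Profit = 1846 − 2174 = -$328.
That loss of $328 beats the $1680 the firm would lose by shutting down; producing recovers $1352 of fixed cost.

Profit = -$328 at y = 13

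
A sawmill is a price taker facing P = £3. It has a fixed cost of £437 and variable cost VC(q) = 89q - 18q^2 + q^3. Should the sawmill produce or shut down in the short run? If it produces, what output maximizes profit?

Variable cost is VC = 89q - 18q^2 + q^3, so AVC = VC/q = 89 - 18q + q^2 and MC = dTC/dq = 89 - 36q + 3q^2.
The AVC parabola has its vertex at q = 18/2 = 9, where AVC = 89 - 18·9 + 9^2 = £8.
P = £3 lies below min AVC = £8; no output level covers variable cost.
Best response: produce nothing and absorb the £437 fixed cost.

Shut down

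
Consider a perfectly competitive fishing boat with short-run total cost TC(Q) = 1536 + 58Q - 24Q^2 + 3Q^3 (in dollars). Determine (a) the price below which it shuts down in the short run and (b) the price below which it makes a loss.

AVC = 58 - 24Q + 3Q^2; minimized at Q = 4, giving min AVC = $10. That is the shutdown price.
ATC = 1536/Q + 58 - 24Q + 3Q^2. Setting dATC/dQ = −1536/Q^2 − 24 + 6Q = 0 gives Q = 8 (since 6·8^3 − 24·8^2 = 1536).
min ATC = 1536/8 + 58 − 24·8 + 3·8^2 = $250. That is the break-even price.
Between these two prices the firm operates at a loss; above $250 it earns a profit.

Shutdown price = $10; break-even price = $250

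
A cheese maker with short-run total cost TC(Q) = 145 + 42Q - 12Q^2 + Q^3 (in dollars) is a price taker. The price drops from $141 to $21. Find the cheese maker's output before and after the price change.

Output falls from 11 to 7

MC = 42 - 24Q + 3Q^2; the shutdown threshold is min AVC = $6 (at Q = 6).
At P = $141 ≥ min AVC, set P = MC on the rising branch: Q = 11.
At P = $21 ≥ min AVC, set P = MC: Q = 7. The firm stays open but cuts output.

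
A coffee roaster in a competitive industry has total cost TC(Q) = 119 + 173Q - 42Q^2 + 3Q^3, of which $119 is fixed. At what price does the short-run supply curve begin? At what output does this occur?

$26 per unit, at Q = 7

Short-run supply begins at min AVC. From VC = 173Q - 42Q^2 + 3Q^3, AVC = 173 - 42Q + 3Q^2.
At the minimum of AVC, MC = AVC. MC = 173 - 84Q + 9Q^2; setting MC = AVC gives 6Q^2 - 42Q = 0, so Q = 7. min AVC = 26.
So the shutdown price is $26.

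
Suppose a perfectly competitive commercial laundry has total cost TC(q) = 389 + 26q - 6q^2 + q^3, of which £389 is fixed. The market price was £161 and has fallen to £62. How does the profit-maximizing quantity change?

Output falls from 9 to 6

AVC = 26 - 6q + q^2, minimized at q = 3 where min AVC = £17. MC = 26 - 12q + 3q^2.
With P = £161 above the shutdown price, P = MC gives q = 9.
At P = £62 ≥ min AVC, set P = MC: q = 6. The firm stays open but cuts output.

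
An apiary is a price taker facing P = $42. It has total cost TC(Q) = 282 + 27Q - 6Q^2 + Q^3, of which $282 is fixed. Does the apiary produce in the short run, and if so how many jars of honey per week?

Strip out fixed cost: VC = 27Q - 6Q^2 + Q^3. Then AVC = 27 - 6Q + Q^2 and MC = 27 - 12Q + 3Q^2.
AVC is minimized where dAVC/dQ = -6 + 2Q = 0, at Q = 3; min AVC = 27 - 6·3 + 3^2 = $18.
P = $42 exceeds min AVC = $18, so the firm stays open.
Solving P = MC: -15 - 12Q + 3Q^2 = 0 ⇒ Q = -1 or 5. On the upward-sloping branch, Q* = 5.
Check: AVC at Q = 5 is $22 ≤ P, so revenue covers variable cost.
Profit = P·Q − TC = 42·5 − 392 = -$182, a loss, but smaller than the $282 fixed cost the firm would lose by shutting down.

Produce at Q = 5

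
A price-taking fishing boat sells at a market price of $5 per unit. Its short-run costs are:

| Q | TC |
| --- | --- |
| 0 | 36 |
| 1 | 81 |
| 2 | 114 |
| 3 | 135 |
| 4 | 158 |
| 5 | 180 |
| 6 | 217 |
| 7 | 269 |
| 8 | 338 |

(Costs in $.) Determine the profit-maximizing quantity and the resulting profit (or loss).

Tabulate TR − TC: Q=0: -36; Q=1: -76; Q=2: -104; Q=3: -120; Q=4: -138; Q=5: -155; Q=6: -187; Q=7: -234; Q=8: -298.
Profit is highest at Q = 0. Equivalently, the lowest AVC in the table is 144/5 ≈ $28.80 at Q = 5, and P = $5 falls below it — price never covers variable cost, so the firm shuts down and loses only its fixed cost.

Q = 0 (shut down); profit = -$36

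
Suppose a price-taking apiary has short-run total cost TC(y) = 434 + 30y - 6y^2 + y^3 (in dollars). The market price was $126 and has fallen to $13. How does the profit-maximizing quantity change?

Output falls from 8 to 0 (the firm shuts down)

AVC = 30 - 6y + y^2, minimized at y = 3 where min AVC = $21. MC = 30 - 12y + 3y^2.
At P = $126 ≥ min AVC, set P = MC on the rising branch: y = 8.
At P = $13 < min AVC = $21, price no longer covers variable cost at any output, so the firm shuts down: y = 0.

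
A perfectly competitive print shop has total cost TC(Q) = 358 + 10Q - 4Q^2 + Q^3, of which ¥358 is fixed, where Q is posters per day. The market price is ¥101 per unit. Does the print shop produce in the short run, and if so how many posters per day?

From TC, MC = TC'(Q) = 10 - 8Q + 3Q^2 and AVC = VC/Q = 10 - 4Q + Q^2.
The AVC parabola has its vertex at Q = 4/2 = 2, where AVC = 10 - 4·2 + 2^2 = ¥6.
Since P = ¥101 ≥ min AVC = ¥6, price covers variable cost and the firm should produce.
Set P = MC: 101 = 10 - 8Q + 3Q^2 → -91 - 8Q + 3Q^2 = 0. The roots are Q = -13/3 and Q = 7; the profit-maximizing output is on the rising part of MC, so Q* = 7.
Check: AVC at Q = 7 is ¥31 ≤ P, so revenue covers variable cost.
Profit = P·Q − TC = 101·7 − 575 = ¥132.

Produce at Q = 7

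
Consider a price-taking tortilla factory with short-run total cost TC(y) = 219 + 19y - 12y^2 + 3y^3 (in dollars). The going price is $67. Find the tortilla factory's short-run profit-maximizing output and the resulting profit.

AVC = 19 - 12y + 3y^2 has its minimum $7 at y = 2; price $67 clears that bar, so the firm operates.
MC = 19 - 24y + 9y^2. Setting P = MC and taking the root on the rising branch gives y* = 4.
TR = 67·4 = 268. TC = 219 + 76 = 295. Profit = 268 − 295 = -$27.
By producing, the firm covers all variable cost plus $192 of fixed cost; shutting down would lose the full $219.

Profit = -$27 at y = 4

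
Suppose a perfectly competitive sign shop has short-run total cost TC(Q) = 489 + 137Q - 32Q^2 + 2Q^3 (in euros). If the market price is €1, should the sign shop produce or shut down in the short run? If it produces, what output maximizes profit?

Strip out fixed cost: VC = 137Q - 32Q^2 + 2Q^3. Then AVC = 137 - 32Q + 2Q^2 and MC = 137 - 64Q + 6Q^2.
AVC hits its minimum where MC = AVC, at Q = 8, giving min AVC = 137 - 32·8 + 2·8^2 = €9.
P = €1 lies below min AVC = €9; no output level covers variable cost.
The firm minimizes its loss by shutting down and losing only its fixed cost of €489.

Shut down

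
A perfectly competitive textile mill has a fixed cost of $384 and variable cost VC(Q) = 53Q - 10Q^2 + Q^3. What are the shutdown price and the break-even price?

AVC = 53 - 10Q + Q^2; minimized at Q = 5, giving min AVC = $28. That is the shutdown price.
ATC = 384/Q + 53 - 10Q + Q^2. Setting dATC/dQ = −384/Q^2 − 10 + 2Q = 0 gives Q = 8 (since 2·8^3 − 10·8^2 = 384).
min ATC = 384/8 + 53 − 10·8 + 8^2 = $85. That is the break-even price.
For $28 ≤ P < $85 the firm produces at a loss; below $28 it shuts down.

Shutdown price = $28; break-even price = $85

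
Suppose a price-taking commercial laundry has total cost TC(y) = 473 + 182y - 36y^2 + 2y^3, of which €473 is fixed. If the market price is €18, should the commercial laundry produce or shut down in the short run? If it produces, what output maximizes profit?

Shut down

From TC, MC = TC'(y) = 182 - 72y + 6y^2 and AVC = VC/y = 182 - 36y + 2y^2.
AVC is minimized where dAVC/dy = -36 + 4y = 0, at y = 9; min AVC = 182 - 36·9 + 2·9^2 = €20.
P = €18 lies below min AVC = €20; no output level covers variable cost.
Shutting down limits the loss to fixed cost, €473.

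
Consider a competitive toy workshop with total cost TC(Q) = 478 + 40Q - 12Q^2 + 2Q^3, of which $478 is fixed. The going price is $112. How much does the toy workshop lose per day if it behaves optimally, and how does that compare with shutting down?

Profit = -$46 at Q = 6

AVC = 40 - 12Q + 2Q^2; min AVC = $22 at Q = 3. Since P = $112 ≥ min AVC, the firm produces.
With MC = 40 - 24Q + 6Q^2, P = MC on the upward-sloping part at Q* = 6.
TR = 112·6 = 672. TC = 478 + 240 = 718. Profit = 672 − 718 = -$46.
Shutting down would mean losing the fixed cost of $478, so operating at a loss of $46 is better by $432.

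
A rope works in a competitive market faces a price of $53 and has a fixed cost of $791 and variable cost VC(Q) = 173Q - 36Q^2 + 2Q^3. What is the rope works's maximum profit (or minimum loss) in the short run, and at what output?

Profit = -$391 at Q = 10

AVC = 173 - 36Q + 2Q^2; min AVC = $11 at Q = 9. Since P = $53 ≥ min AVC, the firm produces.
MC = 173 - 72Q + 6Q^2. Setting P = MC and taking the root on the rising branch gives Q* = 10.
TR = 53·10 = 530. TC = 791 + 130 = 921. Profit = 530 − 921 = -$391.
That loss of $391 beats the $791 the firm would lose by shutting down; producing recovers $400 of fixed cost.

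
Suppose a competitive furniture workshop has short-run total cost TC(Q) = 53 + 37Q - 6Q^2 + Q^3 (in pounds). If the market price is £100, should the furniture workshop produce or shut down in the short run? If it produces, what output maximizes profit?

Produce at Q = 7

Strip out fixed cost: VC = 37Q - 6Q^2 + Q^3. Then AVC = 37 - 6Q + Q^2 and MC = 37 - 12Q + 3Q^2.
The AVC parabola has its vertex at Q = 6/2 = 3, where AVC = 37 - 6·3 + 3^2 = £28.
P = £100 exceeds min AVC = £28, so the firm stays open.
P = MC gives -63 - 12Q + 3Q^2 = 0, with roots -3 and 7. Take the larger (rising MC): Q* = 7.
Check: AVC at Q = 7 is £44 ≤ P, so revenue covers variable cost.
Profit = P·Q − TC = 100·7 − 361 = £339.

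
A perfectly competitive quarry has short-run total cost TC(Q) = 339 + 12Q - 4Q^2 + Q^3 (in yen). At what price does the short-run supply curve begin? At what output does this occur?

Short-run supply begins at min AVC. From VC = 12Q - 4Q^2 + Q^3, AVC = 12 - 4Q + Q^2.
dAVC/dQ = -4 + 2Q = 0 gives Q = 2. min AVC = 12 - 4·2 + 2^2 = 8.
The firm shuts down for any P below ¥8.

¥8 per unit, at Q = 2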